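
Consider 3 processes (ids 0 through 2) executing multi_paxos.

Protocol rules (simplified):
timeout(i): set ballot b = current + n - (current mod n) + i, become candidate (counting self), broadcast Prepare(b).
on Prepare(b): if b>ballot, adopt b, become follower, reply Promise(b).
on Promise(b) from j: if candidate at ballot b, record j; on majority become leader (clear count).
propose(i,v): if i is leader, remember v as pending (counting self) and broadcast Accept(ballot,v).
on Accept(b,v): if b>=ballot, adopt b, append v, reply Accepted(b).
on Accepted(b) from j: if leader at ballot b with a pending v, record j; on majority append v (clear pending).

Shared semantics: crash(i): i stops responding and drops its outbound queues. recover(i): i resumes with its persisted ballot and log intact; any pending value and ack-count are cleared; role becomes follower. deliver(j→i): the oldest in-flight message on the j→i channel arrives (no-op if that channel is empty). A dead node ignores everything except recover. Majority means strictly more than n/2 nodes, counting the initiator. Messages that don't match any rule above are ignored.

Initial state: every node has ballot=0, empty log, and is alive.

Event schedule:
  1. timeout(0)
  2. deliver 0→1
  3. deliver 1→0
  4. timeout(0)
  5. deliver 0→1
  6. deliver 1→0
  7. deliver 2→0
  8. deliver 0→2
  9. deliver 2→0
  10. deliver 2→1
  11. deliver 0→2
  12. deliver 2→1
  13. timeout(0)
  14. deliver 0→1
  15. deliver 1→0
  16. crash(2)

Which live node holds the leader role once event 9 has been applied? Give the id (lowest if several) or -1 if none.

0

1. timeout(0):  <0:cand b3 ->
2. deliver 0→1:  <1:foll b3 ->
3. deliver 1→0:  <0:lead b3 ->
4. timeout(0):  <0:cand b6 ->
5. deliver 0→1:  <1:foll b6 ->
6. deliver 1→0:  <0:lead b6 ->
7. deliver 2→0:  nop
8. deliver 0→2:  <2:foll b3 ->
9. deliver 2→0:  nop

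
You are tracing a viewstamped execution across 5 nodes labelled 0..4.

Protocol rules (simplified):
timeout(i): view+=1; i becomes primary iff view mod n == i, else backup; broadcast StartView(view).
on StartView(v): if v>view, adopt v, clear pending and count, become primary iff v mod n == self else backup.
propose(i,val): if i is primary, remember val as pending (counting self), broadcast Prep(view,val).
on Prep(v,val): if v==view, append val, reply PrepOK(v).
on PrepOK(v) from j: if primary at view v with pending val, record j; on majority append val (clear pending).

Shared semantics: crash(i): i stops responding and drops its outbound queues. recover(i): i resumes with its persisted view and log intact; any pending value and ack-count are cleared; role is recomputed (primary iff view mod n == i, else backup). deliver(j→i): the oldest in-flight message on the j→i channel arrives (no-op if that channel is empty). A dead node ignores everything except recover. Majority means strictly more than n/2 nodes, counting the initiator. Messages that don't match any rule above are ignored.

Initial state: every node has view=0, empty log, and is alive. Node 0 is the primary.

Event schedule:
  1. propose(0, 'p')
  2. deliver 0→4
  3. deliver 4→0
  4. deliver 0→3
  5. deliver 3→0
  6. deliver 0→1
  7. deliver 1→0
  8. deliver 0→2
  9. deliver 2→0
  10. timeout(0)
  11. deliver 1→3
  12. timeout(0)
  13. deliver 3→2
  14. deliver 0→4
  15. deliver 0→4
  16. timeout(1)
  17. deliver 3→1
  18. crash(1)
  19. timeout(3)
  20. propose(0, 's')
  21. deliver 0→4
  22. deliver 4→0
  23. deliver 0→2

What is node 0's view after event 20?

after 1 — propose(0,'p'): ·
after 2 — deliver 0→4: n4:back/v0/[p]
after 3 — deliver 4→0: ·
after 4 — deliver 0→3: n3:back/v0/[p]
after 5 — deliver 3→0: n0:prim/v0/[p]
after 6 — deliver 0→1: n1:back/v0/[p]
after 7 — deliver 1→0: ·
after 8 — deliver 0→2: n2:back/v0/[p]
after 9 — deliver 2→0: ·
after 10 — timeout(0): n0:back/v1/[p]
after 11 — deliver 1→3: ·
after 12 — timeout(0): n0:back/v2/[p]
after 13 — deliver 3→2: ·
after 14 — deliver 0→4: n4:back/v1/[p]
after 15 — deliver 0→4: n4:back/v2/[p]
after 16 — timeout(1): n1:prim/v1/[p]
after 17 — deliver 3→1: ·
after 18 — crash(1): n1:✗prim/v1/[p]
after 19 — timeout(3): n3:back/v1/[p]
after 20 — propose(0,'s'): ·

2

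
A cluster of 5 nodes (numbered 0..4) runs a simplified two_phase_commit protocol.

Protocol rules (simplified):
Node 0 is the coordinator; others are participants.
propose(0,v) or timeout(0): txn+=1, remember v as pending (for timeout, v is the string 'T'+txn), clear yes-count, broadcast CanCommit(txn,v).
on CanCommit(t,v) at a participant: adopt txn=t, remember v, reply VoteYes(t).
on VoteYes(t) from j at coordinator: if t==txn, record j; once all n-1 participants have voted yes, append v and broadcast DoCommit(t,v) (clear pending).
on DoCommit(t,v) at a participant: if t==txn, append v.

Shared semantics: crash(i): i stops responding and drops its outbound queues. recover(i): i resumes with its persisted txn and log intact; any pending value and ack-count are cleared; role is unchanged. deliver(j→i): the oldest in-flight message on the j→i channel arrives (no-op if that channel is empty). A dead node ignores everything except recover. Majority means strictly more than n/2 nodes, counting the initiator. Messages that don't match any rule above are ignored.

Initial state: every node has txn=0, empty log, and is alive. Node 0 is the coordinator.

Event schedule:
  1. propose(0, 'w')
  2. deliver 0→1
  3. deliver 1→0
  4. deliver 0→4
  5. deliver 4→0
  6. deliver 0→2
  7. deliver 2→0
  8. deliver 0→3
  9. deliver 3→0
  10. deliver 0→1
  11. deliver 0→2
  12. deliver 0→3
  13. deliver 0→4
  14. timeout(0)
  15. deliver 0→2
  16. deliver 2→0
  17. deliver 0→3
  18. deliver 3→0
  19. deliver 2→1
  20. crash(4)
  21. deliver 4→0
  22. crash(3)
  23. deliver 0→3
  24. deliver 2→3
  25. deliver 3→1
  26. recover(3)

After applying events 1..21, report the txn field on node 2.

1. propose(0,'w'):  <0:coor t1 ->
2. deliver 0→1:  <1:part t1 ->
3. deliver 1→0:  nop
4. deliver 0→4:  <4:part t1 ->
5. deliver 4→0:  nop
6. deliver 0→2:  <2:part t1 ->
7. deliver 2→0:  nop
8. deliver 0→3:  <3:part t1 ->
9. deliver 3→0:  <0:coor t1 w>
10. deliver 0→1:  <1:part t1 w>
11. deliver 0→2:  <2:part t1 w>
12. deliver 0→3:  <3:part t1 w>
13. deliver 0→4:  <4:part t1 w>
14. timeout(0):  <0:coor t2 w>
15. deliver 0→2:  <2:part t2 w>
16. deliver 2→0:  nop
17. deliver 0→3:  <3:part t2 w>
18. deliver 3→0:  nop
19. deliver 2→1:  nop
20. crash(4):  <4:✗part t1 w>
21. deliver 4→0:  nop

2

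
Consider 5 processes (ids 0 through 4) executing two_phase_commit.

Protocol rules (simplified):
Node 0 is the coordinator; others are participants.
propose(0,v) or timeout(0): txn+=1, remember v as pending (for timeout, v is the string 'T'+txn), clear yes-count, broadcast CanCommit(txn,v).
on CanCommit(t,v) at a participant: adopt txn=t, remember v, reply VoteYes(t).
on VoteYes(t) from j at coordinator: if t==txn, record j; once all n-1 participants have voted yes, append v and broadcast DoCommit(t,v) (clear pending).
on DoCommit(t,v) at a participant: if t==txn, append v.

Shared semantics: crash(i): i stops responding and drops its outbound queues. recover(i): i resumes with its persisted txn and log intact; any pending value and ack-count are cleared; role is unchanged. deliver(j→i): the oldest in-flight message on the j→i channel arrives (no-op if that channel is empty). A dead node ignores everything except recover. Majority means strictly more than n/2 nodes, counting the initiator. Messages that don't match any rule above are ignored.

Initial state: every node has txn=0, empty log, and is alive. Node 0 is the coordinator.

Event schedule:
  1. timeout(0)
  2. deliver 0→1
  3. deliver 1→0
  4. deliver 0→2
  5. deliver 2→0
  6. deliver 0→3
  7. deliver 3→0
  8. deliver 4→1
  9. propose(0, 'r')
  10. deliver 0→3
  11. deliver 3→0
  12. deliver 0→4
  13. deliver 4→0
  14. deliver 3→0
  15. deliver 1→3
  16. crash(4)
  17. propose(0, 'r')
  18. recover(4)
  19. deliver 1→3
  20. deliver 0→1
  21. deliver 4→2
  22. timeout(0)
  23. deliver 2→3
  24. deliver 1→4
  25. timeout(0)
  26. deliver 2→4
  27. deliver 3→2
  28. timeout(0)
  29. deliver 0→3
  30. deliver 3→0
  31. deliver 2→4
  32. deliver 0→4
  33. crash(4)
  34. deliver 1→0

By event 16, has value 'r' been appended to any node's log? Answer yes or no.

no

1. timeout(0):  <0:coor t1 ->
2. deliver 0→1:  <1:part t1 ->
3. deliver 1→0:  nop
4. deliver 0→2:  <2:part t1 ->
5. deliver 2→0:  nop
6. deliver 0→3:  <3:part t1 ->
7. deliver 3→0:  nop
8. deliver 4→1:  nop
9. propose(0,'r'):  <0:coor t2 ->
10. deliver 0→3:  <3:part t2 ->
11. deliver 3→0:  nop
12. deliver 0→4:  <4:part t1 ->
13. deliver 4→0:  nop
14. deliver 3→0:  nop
15. deliver 1→3:  nop
16. crash(4):  <4:✗part t1 ->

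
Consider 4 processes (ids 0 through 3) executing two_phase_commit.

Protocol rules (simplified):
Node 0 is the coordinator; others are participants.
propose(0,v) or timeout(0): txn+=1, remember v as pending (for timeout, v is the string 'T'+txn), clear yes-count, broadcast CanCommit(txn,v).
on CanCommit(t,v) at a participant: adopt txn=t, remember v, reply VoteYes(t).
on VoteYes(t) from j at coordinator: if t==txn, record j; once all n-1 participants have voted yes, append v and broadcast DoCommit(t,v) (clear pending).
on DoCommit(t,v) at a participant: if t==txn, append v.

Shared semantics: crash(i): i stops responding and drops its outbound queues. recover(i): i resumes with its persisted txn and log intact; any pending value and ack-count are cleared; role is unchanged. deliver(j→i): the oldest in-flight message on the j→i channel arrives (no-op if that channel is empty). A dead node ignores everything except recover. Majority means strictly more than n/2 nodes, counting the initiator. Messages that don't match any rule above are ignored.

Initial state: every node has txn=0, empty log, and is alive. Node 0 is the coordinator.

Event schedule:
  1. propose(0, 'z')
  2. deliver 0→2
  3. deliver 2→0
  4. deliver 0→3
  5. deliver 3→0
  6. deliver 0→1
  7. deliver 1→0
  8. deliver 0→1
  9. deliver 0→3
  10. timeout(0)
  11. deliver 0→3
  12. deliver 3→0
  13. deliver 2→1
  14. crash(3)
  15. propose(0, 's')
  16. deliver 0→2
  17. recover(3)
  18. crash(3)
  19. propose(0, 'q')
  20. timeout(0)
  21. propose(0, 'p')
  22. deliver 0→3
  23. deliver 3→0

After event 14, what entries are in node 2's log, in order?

empty

e1 propose(0,'z'): 0[coor,t=1,-]
e2 deliver 0→2: 2[part,t=1,-]
e3 deliver 2→0: ·
e4 deliver 0→3: 3[part,t=1,-]
e5 deliver 3→0: ·
e6 deliver 0→1: 1[part,t=1,-]
e7 deliver 1→0: 0[coor,t=1,z]
e8 deliver 0→1: 1[part,t=1,z]
e9 deliver 0→3: 3[part,t=1,z]
e10 timeout(0): 0[coor,t=2,z]
e11 deliver 0→3: 3[part,t=2,z]
e12 deliver 3→0: ·
e13 deliver 2→1: ·
e14 crash(3): 3[✗part,t=2,z]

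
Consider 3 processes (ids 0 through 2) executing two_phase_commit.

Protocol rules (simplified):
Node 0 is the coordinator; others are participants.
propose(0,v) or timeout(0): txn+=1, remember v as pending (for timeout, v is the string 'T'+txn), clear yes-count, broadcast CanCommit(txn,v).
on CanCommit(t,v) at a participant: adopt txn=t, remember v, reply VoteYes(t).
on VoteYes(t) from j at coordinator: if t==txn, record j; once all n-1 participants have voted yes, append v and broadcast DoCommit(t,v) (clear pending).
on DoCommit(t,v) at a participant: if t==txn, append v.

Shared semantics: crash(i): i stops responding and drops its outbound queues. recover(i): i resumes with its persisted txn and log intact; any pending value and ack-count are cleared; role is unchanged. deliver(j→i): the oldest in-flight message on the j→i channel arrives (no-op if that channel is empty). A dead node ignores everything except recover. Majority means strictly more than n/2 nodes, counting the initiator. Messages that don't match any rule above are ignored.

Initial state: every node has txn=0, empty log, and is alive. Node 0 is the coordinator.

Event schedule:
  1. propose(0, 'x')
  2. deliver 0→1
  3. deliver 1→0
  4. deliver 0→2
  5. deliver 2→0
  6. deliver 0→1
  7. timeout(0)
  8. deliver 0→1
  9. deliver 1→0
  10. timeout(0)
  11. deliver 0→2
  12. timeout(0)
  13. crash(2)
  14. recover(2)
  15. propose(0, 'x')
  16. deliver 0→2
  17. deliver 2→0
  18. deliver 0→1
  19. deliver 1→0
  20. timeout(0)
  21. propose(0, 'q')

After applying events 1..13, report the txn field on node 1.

2

after 1 — propose(0,'x'): n0:coor/t1/[-]
after 2 — deliver 0→1: n1:part/t1/[-]
after 3 — deliver 1→0: ·
after 4 — deliver 0→2: n2:part/t1/[-]
after 5 — deliver 2→0: n0:coor/t1/[x]
after 6 — deliver 0→1: n1:part/t1/[x]
after 7 — timeout(0): n0:coor/t2/[x]
after 8 — deliver 0→1: n1:part/t2/[x]
after 9 — deliver 1→0: ·
after 10 — timeout(0): n0:coor/t3/[x]
after 11 — deliver 0→2: n2:part/t1/[x]
after 12 — timeout(0): n0:coor/t4/[x]
after 13 — crash(2): n2:✗part/t1/[x]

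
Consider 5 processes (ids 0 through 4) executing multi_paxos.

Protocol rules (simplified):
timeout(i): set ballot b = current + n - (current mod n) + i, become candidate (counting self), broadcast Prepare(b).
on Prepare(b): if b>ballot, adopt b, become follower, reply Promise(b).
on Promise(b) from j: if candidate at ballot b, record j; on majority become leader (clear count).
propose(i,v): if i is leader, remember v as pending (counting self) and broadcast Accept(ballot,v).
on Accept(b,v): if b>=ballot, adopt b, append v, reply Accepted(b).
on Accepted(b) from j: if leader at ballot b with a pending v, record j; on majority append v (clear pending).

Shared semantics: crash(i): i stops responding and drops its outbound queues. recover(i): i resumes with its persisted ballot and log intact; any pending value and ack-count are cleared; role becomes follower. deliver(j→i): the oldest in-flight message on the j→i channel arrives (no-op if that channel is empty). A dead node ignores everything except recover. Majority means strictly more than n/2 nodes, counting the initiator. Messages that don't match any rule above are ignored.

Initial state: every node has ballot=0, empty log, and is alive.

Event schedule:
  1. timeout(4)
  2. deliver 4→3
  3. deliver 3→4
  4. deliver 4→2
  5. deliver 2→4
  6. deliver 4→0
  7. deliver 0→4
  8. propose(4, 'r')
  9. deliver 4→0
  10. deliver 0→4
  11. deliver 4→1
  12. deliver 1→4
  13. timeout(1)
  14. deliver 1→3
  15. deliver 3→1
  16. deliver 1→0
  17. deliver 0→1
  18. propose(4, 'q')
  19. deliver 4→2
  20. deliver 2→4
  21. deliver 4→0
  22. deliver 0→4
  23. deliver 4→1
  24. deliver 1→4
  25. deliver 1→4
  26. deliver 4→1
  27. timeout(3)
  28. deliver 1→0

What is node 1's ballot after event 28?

11

after 1 — timeout(4): n4:cand/b9/[-]
after 2 — deliver 4→3: n3:foll/b9/[-]
after 3 — deliver 3→4: ·
after 4 — deliver 4→2: n2:foll/b9/[-]
after 5 — deliver 2→4: n4:lead/b9/[-]
after 6 — deliver 4→0: n0:foll/b9/[-]
after 7 — deliver 0→4: ·
after 8 — propose(4,'r'): ·
after 9 — deliver 4→0: n0:foll/b9/[r]
after 10 — deliver 0→4: ·
after 11 — deliver 4→1: n1:foll/b9/[-]
after 12 — deliver 1→4: ·
after 13 — timeout(1): n1:cand/b11/[-]
after 14 — deliver 1→3: n3:foll/b11/[-]
after 15 — deliver 3→1: ·
after 16 — deliver 1→0: n0:foll/b11/[r]
after 17 — deliver 0→1: n1:lead/b11/[-]
after 18 — propose(4,'q'): ·
after 19 — deliver 4→2: n2:foll/b9/[r]
after 20 — deliver 2→4: ·
after 21 — deliver 4→0: ·
after 22 — deliver 0→4: ·
after 23 — deliver 4→1: ·
after 24 — deliver 1→4: n4:foll/b11/[-]
after 25 — deliver 1→4: ·
after 26 — deliver 4→1: ·
after 27 — timeout(3): n3:cand/b18/[-]
after 28 — deliver 1→0: ·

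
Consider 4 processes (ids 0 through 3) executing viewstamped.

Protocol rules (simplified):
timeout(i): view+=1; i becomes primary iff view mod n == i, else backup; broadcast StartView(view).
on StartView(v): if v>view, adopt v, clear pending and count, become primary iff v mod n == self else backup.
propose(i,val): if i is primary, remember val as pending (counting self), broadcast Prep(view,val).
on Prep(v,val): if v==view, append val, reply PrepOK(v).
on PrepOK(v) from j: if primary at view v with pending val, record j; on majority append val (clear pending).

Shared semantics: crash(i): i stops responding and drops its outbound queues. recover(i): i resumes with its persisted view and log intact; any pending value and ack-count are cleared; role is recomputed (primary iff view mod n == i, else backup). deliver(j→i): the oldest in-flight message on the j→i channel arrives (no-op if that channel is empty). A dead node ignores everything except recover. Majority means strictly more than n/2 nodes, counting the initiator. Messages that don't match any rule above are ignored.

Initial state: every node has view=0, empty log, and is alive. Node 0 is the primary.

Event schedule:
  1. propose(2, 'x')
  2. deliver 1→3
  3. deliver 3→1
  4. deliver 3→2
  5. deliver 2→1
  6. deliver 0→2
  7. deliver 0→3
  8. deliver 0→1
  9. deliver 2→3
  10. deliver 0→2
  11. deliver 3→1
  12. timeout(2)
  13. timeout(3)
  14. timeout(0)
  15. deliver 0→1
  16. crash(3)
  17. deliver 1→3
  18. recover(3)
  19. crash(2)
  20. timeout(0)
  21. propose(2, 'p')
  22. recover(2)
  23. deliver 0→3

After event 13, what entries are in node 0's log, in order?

step 1 propose(2,'x'): —
step 2 deliver 1→3: —
step 3 deliver 3→1: —
step 4 deliver 3→2: —
step 5 deliver 2→1: —
step 6 deliver 0→2: —
step 7 deliver 0→3: —
step 8 deliver 0→1: —
step 9 deliver 2→3: —
step 10 deliver 0→2: —
step 11 deliver 3→1: —
step 12 timeout(2): 2={back,v=1,log=-}
step 13 timeout(3): 3={back,v=1,log=-}

empty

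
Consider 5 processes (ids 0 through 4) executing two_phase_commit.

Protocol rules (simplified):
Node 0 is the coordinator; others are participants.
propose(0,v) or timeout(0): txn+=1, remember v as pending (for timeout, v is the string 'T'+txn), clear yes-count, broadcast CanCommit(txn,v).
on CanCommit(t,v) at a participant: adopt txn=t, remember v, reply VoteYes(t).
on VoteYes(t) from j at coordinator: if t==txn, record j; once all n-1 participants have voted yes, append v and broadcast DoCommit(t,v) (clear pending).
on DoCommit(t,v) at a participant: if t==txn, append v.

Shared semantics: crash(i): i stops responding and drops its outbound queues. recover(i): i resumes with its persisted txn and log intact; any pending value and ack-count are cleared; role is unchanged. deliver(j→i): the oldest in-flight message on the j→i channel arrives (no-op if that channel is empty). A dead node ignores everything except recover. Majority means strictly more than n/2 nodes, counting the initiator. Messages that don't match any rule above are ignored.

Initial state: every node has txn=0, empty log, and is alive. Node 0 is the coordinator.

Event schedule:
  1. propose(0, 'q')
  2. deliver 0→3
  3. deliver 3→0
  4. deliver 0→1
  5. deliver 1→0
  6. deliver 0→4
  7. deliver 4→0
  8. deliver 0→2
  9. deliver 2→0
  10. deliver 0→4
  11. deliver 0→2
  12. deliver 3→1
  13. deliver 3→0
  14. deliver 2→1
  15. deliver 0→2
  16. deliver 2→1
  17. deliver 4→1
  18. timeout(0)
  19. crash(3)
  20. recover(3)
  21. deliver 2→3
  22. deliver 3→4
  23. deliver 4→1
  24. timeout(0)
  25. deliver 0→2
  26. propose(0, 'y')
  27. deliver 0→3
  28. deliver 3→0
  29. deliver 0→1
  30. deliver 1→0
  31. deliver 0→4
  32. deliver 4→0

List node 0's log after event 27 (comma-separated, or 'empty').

q

[1] propose(0,'q') → N0(coor t1 [-])
[2] deliver 0→3 → N3(part t1 [-])
[3] deliver 3→0 → ∅
[4] deliver 0→1 → N1(part t1 [-])
[5] deliver 1→0 → ∅
[6] deliver 0→4 → N4(part t1 [-])
[7] deliver 4→0 → ∅
[8] deliver 0→2 → N2(part t1 [-])
[9] deliver 2→0 → N0(coor t1 [q])
[10] deliver 0→4 → N4(part t1 [q])
[11] deliver 0→2 → N2(part t1 [q])
[12] deliver 3→1 → ∅
[13] deliver 3→0 → ∅
[14] deliver 2→1 → ∅
[15] deliver 0→2 → ∅
[16] deliver 2→1 → ∅
[17] deliver 4→1 → ∅
[18] timeout(0) → N0(coor t2 [q])
[19] crash(3) → N3(✗part t1 [-])
[20] recover(3) → N3(part t1 [-])
[21] deliver 2→3 → ∅
[22] deliver 3→4 → ∅
[23] deliver 4→1 → ∅
[24] timeout(0) → N0(coor t3 [q])
[25] deliver 0→2 → N2(part t2 [q])
[26] propose(0,'y') → N0(coor t4 [q])
[27] deliver 0→3 → N3(part t1 [q])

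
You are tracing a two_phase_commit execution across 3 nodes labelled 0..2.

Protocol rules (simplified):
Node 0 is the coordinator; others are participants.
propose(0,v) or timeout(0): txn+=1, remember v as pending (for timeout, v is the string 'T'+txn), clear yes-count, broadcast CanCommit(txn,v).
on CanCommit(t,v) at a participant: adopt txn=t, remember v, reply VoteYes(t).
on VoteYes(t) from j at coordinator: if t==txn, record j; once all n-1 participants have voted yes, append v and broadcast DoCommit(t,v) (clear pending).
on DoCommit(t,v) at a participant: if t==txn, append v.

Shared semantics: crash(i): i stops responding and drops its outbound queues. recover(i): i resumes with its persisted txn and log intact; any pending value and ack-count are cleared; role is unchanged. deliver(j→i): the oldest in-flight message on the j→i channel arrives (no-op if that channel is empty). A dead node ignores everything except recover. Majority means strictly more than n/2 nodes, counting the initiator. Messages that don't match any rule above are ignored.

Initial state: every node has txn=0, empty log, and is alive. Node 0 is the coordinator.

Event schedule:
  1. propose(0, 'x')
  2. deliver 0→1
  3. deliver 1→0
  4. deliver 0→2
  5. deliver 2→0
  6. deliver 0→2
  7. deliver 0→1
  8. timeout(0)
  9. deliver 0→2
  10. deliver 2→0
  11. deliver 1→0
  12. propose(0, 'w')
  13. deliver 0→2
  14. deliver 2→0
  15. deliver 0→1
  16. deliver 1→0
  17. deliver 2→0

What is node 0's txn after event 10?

1. propose(0,'x'):  <0:coor t1 ->
2. deliver 0→1:  <1:part t1 ->
3. deliver 1→0:  nop
4. deliver 0→2:  <2:part t1 ->
5. deliver 2→0:  <0:coor t1 x>
6. deliver 0→2:  <2:part t1 x>
7. deliver 0→1:  <1:part t1 x>
8. timeout(0):  <0:coor t2 x>
9. deliver 0→2:  <2:part t2 x>
10. deliver 2→0:  nop

2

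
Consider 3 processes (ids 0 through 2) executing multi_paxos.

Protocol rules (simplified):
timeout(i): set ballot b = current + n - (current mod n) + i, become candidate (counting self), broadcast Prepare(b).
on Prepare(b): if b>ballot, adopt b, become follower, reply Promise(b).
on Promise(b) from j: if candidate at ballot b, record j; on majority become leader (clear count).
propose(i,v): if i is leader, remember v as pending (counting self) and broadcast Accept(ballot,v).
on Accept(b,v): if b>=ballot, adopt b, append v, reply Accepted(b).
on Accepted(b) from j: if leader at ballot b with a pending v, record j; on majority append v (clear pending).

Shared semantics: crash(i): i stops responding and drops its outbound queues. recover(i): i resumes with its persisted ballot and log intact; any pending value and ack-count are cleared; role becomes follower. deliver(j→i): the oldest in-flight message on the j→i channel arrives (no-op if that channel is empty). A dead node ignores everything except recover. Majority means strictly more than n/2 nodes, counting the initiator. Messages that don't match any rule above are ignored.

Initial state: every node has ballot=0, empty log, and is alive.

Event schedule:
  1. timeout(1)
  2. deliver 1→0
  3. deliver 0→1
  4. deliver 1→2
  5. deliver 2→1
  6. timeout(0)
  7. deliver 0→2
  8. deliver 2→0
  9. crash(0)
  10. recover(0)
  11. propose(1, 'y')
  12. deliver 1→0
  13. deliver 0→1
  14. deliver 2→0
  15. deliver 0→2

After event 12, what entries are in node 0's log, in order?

empty

after 1 — timeout(1): n1:cand/b4/[-]
after 2 — deliver 1→0: n0:foll/b4/[-]
after 3 — deliver 0→1: n1:lead/b4/[-]
after 4 — deliver 1→2: n2:foll/b4/[-]
after 5 — deliver 2→1: ·
after 6 — timeout(0): n0:cand/b6/[-]
after 7 — deliver 0→2: n2:foll/b6/[-]
after 8 — deliver 2→0: n0:lead/b6/[-]
after 9 — crash(0): n0:✗lead/b6/[-]
after 10 — recover(0): n0:foll/b6/[-]
after 11 — propose(1,'y'): ·
after 12 — deliver 1→0: ·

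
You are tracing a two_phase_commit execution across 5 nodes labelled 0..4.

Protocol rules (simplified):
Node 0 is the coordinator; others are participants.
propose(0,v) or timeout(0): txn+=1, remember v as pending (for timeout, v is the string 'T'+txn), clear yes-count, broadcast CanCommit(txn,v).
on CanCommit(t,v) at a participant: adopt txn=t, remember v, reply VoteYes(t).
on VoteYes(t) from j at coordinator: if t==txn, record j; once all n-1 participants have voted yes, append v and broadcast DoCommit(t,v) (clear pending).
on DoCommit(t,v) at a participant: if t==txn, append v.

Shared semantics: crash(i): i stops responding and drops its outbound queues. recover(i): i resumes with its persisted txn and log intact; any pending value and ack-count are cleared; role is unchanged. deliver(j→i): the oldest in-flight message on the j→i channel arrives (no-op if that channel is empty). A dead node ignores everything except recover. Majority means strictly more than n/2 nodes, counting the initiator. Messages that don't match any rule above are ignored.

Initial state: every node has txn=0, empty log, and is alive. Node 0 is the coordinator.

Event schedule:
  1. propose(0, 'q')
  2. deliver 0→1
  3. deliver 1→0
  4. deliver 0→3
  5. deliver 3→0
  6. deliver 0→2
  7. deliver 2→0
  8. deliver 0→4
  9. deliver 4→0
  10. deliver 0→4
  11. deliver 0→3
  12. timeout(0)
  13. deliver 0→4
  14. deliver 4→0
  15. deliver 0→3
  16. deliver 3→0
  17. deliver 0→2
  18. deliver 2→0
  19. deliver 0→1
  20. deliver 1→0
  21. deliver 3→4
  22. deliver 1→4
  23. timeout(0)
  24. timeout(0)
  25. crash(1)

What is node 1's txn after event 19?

1

step 1 propose(0,'q'): 0={coor,t=1,log=-}
step 2 deliver 0→1: 1={part,t=1,log=-}
step 3 deliver 1→0: —
step 4 deliver 0→3: 3={part,t=1,log=-}
step 5 deliver 3→0: —
step 6 deliver 0→2: 2={part,t=1,log=-}
step 7 deliver 2→0: —
step 8 deliver 0→4: 4={part,t=1,log=-}
step 9 deliver 4→0: 0={coor,t=1,log=q}
step 10 deliver 0→4: 4={part,t=1,log=q}
step 11 deliver 0→3: 3={part,t=1,log=q}
step 12 timeout(0): 0={coor,t=2,log=q}
step 13 deliver 0→4: 4={part,t=2,log=q}
step 14 deliver 4→0: —
step 15 deliver 0→3: 3={part,t=2,log=q}
step 16 deliver 3→0: —
step 17 deliver 0→2: 2={part,t=1,log=q}
step 18 deliver 2→0: —
step 19 deliver 0→1: 1={part,t=1,log=q}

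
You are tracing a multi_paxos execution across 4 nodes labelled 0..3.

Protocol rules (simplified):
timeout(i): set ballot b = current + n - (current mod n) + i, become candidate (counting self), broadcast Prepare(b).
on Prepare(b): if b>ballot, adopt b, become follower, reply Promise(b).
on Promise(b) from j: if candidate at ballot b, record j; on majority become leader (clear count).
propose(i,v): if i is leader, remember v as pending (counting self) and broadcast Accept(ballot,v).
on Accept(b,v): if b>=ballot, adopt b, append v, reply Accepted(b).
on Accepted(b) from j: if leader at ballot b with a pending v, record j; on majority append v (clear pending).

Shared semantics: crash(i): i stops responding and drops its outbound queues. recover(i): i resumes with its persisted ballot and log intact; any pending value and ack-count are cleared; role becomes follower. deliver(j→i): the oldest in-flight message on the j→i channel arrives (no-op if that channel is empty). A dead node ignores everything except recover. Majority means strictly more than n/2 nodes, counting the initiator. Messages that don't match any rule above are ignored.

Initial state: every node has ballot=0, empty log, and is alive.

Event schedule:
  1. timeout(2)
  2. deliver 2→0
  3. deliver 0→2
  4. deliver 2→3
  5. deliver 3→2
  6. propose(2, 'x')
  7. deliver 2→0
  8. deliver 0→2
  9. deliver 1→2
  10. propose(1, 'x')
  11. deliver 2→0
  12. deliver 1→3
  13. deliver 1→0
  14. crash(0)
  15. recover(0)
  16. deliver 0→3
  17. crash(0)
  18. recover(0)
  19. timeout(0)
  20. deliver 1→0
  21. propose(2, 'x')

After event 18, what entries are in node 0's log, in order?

x

after 1 — timeout(2): n2:cand/b6/[-]
after 2 — deliver 2→0: n0:foll/b6/[-]
after 3 — deliver 0→2: ·
after 4 — deliver 2→3: n3:foll/b6/[-]
after 5 — deliver 3→2: n2:lead/b6/[-]
after 6 — propose(2,'x'): ·
after 7 — deliver 2→0: n0:foll/b6/[x]
after 8 — deliver 0→2: ·
after 9 — deliver 1→2: ·
after 10 — propose(1,'x'): ·
after 11 — deliver 2→0: ·
after 12 — deliver 1→3: ·
after 13 — deliver 1→0: ·
after 14 — crash(0): n0:✗foll/b6/[x]
after 15 — recover(0): n0:foll/b6/[x]
after 16 — deliver 0→3: ·
after 17 — crash(0): n0:✗foll/b6/[x]
after 18 — recover(0): n0:foll/b6/[x]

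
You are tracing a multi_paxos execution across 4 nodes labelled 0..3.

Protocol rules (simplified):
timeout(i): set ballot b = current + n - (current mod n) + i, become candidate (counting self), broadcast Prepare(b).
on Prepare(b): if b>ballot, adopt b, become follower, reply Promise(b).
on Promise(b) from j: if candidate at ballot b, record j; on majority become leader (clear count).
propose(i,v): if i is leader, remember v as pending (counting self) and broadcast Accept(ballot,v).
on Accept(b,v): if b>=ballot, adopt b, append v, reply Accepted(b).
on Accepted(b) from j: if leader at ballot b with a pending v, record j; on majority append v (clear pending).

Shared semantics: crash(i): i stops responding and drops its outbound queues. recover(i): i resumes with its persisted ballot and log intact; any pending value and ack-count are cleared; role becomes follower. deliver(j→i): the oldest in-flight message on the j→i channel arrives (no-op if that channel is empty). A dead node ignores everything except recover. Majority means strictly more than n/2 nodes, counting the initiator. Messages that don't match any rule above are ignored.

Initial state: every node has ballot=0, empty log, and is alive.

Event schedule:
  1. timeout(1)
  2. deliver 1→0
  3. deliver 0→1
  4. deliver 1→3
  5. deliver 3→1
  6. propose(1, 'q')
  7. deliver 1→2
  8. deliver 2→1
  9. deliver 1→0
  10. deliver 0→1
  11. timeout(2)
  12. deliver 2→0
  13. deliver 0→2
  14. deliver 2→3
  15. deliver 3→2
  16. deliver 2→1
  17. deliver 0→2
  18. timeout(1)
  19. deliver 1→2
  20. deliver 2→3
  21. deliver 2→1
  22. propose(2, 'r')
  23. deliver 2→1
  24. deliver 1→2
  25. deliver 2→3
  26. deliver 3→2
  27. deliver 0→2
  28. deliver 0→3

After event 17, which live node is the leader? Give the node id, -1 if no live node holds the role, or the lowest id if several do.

2

e1 timeout(1): 1[cand,b=5,-]
e2 deliver 1→0: 0[foll,b=5,-]
e3 deliver 0→1: ·
e4 deliver 1→3: 3[foll,b=5,-]
e5 deliver 3→1: 1[lead,b=5,-]
e6 propose(1,'q'): ·
e7 deliver 1→2: 2[foll,b=5,-]
e8 deliver 2→1: ·
e9 deliver 1→0: 0[foll,b=5,q]
e10 deliver 0→1: ·
e11 timeout(2): 2[cand,b=10,-]
e12 deliver 2→0: 0[foll,b=10,q]
e13 deliver 0→2: ·
e14 deliver 2→3: 3[foll,b=10,-]
e15 deliver 3→2: 2[lead,b=10,-]
e16 deliver 2→1: 1[foll,b=10,-]
e17 deliver 0→2: ·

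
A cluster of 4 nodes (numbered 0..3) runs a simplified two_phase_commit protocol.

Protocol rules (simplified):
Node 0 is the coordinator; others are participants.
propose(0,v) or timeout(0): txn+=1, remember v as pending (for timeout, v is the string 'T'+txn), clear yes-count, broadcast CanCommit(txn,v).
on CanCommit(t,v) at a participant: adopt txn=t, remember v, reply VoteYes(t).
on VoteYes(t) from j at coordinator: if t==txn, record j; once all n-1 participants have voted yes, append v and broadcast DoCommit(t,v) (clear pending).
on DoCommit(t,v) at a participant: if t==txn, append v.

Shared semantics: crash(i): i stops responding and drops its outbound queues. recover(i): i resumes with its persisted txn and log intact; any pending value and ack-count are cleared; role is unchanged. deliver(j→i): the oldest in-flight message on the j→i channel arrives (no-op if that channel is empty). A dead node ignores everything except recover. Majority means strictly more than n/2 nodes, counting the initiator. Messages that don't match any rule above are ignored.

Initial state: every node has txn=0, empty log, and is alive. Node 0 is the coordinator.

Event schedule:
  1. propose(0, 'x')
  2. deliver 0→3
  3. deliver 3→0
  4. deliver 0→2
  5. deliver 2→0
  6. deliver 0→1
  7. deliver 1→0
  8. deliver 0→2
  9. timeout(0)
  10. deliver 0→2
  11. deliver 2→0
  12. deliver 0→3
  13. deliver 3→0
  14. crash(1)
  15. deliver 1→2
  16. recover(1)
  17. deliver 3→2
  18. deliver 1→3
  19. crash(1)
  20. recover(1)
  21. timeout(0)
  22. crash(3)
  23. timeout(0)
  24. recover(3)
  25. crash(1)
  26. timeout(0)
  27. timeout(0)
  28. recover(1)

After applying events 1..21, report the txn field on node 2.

[1] propose(0,'x') → N0(coor t1 [-])
[2] deliver 0→3 → N3(part t1 [-])
[3] deliver 3→0 → ∅
[4] deliver 0→2 → N2(part t1 [-])
[5] deliver 2→0 → ∅
[6] deliver 0→1 → N1(part t1 [-])
[7] deliver 1→0 → N0(coor t1 [x])
[8] deliver 0→2 → N2(part t1 [x])
[9] timeout(0) → N0(coor t2 [x])
[10] deliver 0→2 → N2(part t2 [x])
[11] deliver 2→0 → ∅
[12] deliver 0→3 → N3(part t1 [x])
[13] deliver 3→0 → ∅
[14] crash(1) → N1(✗part t1 [-])
[15] deliver 1→2 → ∅
[16] recover(1) → N1(part t1 [-])
[17] deliver 3→2 → ∅
[18] deliver 1→3 → ∅
[19] crash(1) → N1(✗part t1 [-])
[20] recover(1) → N1(part t1 [-])
[21] timeout(0) → N0(coor t3 [x])

2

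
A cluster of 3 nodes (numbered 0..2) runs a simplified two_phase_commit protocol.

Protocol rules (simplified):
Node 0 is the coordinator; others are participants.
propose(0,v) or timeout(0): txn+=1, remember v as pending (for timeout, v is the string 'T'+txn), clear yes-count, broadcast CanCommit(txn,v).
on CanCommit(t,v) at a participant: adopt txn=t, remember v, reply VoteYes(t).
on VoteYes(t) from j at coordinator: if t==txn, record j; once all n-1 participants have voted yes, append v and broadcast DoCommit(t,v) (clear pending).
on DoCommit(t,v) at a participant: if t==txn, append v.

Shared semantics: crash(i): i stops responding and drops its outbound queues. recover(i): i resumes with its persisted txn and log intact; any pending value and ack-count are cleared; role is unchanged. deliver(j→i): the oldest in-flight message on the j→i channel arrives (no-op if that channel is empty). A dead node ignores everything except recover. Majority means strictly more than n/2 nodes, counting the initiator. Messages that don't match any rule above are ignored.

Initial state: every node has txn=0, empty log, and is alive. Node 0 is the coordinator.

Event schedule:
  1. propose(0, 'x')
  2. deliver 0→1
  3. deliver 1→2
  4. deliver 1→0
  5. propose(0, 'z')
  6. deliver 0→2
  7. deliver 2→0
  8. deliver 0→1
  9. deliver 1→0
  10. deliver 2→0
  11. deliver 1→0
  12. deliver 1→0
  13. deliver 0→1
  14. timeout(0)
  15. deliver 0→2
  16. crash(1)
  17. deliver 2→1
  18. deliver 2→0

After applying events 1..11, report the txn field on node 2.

after 1 — propose(0,'x'): n0:coor/t1/[-]
after 2 — deliver 0→1: n1:part/t1/[-]
after 3 — deliver 1→2: ·
after 4 — deliver 1→0: ·
after 5 — propose(0,'z'): n0:coor/t2/[-]
after 6 — deliver 0→2: n2:part/t1/[-]
after 7 — deliver 2→0: ·
after 8 — deliver 0→1: n1:part/t2/[-]
after 9 — deliver 1→0: ·
after 10 — deliver 2→0: ·
after 11 — deliver 1→0: ·

1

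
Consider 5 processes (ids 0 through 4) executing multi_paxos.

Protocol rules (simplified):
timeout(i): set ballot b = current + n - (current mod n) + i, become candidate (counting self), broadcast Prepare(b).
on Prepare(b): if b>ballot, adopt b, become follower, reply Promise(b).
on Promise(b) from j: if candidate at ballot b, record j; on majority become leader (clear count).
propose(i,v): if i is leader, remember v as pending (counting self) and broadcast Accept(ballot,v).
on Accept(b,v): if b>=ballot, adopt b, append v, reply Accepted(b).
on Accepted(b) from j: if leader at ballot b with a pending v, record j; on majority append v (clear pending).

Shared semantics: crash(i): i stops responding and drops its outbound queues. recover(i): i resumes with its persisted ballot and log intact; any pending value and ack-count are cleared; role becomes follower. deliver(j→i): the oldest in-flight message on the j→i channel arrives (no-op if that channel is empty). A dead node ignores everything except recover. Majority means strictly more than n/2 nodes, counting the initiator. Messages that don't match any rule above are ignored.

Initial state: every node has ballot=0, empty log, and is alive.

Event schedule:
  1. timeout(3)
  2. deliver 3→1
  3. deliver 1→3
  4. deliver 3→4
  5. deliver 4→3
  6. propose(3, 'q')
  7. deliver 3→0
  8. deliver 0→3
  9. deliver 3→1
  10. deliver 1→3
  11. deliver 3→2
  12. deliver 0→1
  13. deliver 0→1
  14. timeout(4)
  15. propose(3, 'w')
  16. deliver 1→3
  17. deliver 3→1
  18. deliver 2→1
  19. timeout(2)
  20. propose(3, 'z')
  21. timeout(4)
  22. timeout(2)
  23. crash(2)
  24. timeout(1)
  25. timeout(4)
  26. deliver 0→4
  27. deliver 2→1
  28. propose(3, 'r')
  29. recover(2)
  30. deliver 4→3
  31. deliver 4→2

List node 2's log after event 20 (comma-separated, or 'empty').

[1] timeout(3) → N3(cand b8 [-])
[2] deliver 3→1 → N1(foll b8 [-])
[3] deliver 1→3 → ∅
[4] deliver 3→4 → N4(foll b8 [-])
[5] deliver 4→3 → N3(lead b8 [-])
[6] propose(3,'q') → ∅
[7] deliver 3→0 → N0(foll b8 [-])
[8] deliver 0→3 → ∅
[9] deliver 3→1 → N1(foll b8 [q])
[10] deliver 1→3 → ∅
[11] deliver 3→2 → N2(foll b8 [-])
[12] deliver 0→1 → ∅
[13] deliver 0→1 → ∅
[14] timeout(4) → N4(cand b14 [-])
[15] propose(3,'w') → ∅
[16] deliver 1→3 → ∅
[17] deliver 3→1 → N1(foll b8 [q,w])
[18] deliver 2→1 → ∅
[19] timeout(2) → N2(cand b12 [-])
[20] propose(3,'z') → ∅

empty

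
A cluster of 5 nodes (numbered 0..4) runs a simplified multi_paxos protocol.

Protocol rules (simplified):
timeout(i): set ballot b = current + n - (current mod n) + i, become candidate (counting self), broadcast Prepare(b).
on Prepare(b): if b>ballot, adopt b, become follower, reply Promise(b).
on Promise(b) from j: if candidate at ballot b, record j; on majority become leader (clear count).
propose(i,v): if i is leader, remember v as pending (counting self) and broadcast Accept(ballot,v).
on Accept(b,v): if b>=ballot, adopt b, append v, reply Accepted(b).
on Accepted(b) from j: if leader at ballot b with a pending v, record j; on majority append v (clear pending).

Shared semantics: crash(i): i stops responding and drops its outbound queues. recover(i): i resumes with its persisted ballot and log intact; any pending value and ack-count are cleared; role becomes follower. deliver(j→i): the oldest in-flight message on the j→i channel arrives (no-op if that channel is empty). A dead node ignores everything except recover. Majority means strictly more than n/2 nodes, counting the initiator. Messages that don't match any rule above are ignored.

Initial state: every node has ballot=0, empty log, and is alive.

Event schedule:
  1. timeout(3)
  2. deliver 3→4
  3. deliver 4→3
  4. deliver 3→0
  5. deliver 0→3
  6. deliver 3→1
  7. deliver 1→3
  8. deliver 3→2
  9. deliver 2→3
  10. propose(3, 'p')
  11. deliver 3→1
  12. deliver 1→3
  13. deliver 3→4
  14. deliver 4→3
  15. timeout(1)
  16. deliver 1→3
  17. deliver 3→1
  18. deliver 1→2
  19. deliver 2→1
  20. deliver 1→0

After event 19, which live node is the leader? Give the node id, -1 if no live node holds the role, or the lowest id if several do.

1

after 1 — timeout(3): n3:cand/b8/[-]
after 2 — deliver 3→4: n4:foll/b8/[-]
after 3 — deliver 4→3: ·
after 4 — deliver 3→0: n0:foll/b8/[-]
after 5 — deliver 0→3: n3:lead/b8/[-]
after 6 — deliver 3→1: n1:foll/b8/[-]
after 7 — deliver 1→3: ·
after 8 — deliver 3→2: n2:foll/b8/[-]
after 9 — deliver 2→3: ·
after 10 — propose(3,'p'): ·
after 11 — deliver 3→1: n1:foll/b8/[p]
after 12 — deliver 1→3: ·
after 13 — deliver 3→4: n4:foll/b8/[p]
after 14 — deliver 4→3: n3:lead/b8/[p]
after 15 — timeout(1): n1:cand/b11/[p]
after 16 — deliver 1→3: n3:foll/b11/[p]
after 17 — deliver 3→1: ·
after 18 — deliver 1→2: n2:foll/b11/[-]
after 19 — deliver 2→1: n1:lead/b11/[p]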